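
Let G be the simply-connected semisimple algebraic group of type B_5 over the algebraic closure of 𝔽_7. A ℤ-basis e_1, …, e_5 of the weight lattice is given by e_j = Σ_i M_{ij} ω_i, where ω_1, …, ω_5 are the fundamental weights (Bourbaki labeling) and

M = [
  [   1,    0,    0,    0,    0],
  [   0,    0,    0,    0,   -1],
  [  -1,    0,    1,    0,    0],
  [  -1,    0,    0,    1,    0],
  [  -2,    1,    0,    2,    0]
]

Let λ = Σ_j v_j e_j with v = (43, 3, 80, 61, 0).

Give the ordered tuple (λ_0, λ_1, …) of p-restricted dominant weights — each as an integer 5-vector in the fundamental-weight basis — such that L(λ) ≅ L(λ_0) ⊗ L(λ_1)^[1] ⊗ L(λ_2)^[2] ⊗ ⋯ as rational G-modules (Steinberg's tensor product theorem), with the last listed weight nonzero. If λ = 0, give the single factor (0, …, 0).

((1, 0, 2, 4, 4), (6, 0, 5, 2, 5))

Converting to the ω-basis (c_i = row i of M dotted with v = (43, 3, 80, 61, 0)):
  c_1 = (1)·(43) + (0)·(3) + (0)·(80) + (0)·(61) + (0)·(0) = 43
  c_2 = (0)·(43) + (0)·(3) + (0)·(80) + (0)·(61) + (-1)·(0) = 0
  c_3 = (-1)·(43) + (0)·(3) + (1)·(80) + (0)·(61) + (0)·(0) = 37
  c_4 = (-1)·(43) + (0)·(3) + (0)·(80) + (1)·(61) + (0)·(0) = 18
  c_5 = (-2)·(43) + (1)·(3) + (0)·(80) + (2)·(61) + (0)·(0) = 39
Writing each c_i in base p = 7:
  c_1 = 43 = 1·7^0 + 6·7^1
  c_2 = 0
  c_3 = 37 = 2·7^0 + 5·7^1
  c_4 = 18 = 4·7^0 + 2·7^1
  c_5 = 39 = 4·7^0 + 5·7^1
λ_0 = (1, 0, 2, 4, 4)
λ_1 = (6, 0, 5, 2, 5)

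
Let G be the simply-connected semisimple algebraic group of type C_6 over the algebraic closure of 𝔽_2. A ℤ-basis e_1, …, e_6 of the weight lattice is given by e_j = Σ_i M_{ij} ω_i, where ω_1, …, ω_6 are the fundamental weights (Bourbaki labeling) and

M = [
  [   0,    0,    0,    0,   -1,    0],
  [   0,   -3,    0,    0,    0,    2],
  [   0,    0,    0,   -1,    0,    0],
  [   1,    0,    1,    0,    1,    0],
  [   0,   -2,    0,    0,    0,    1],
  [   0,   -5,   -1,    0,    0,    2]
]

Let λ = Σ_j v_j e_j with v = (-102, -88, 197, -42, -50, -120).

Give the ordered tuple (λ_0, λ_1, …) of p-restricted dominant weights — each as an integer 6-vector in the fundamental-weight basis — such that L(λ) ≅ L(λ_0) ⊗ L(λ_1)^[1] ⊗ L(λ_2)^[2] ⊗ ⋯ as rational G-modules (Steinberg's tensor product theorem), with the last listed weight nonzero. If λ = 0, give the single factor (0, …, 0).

((0, 0, 0, 1, 0, 1), (1, 0, 1, 0, 0, 1), (0, 0, 0, 1, 0, 0), (0, 1, 1, 1, 1, 0), (1, 1, 0, 0, 1, 0), (1, 0, 1, 1, 1, 0))

In the fundamental-weight basis, λ has coordinates c = M·v (v = (-102, -88, 197, -42, -50, -120)):
  c_1 = 0*-102 + 0*-88 + 0*197 + 0*-42 + -1*-50 + 0*-120 = 50
  c_2 = 0*-102 + -3*-88 + 0*197 + 0*-42 + 0*-50 + 2*-120 = 24
  c_3 = 0*-102 + 0*-88 + 0*197 + -1*-42 + 0*-50 + 0*-120 = 42
  c_4 = 1*-102 + 0*-88 + 1*197 + 0*-42 + 1*-50 + 0*-120 = 45
  c_5 = 0*-102 + -2*-88 + 0*197 + 0*-42 + 0*-50 + 1*-120 = 56
  c_6 = 0*-102 + -5*-88 + -1*197 + 0*-42 + 0*-50 + 2*-120 = 3
Expand coordinatewise in base 2:
  c_1 = 50 = 0·2^0 + 1·2^1 + 0·2^2 + 0·2^3 + 1·2^4 + 1·2^5
  c_2 = 24 = 0·2^0 + 0·2^1 + 0·2^2 + 1·2^3 + 1·2^4
  c_3 = 42 = 0·2^0 + 1·2^1 + 0·2^2 + 1·2^3 + 0·2^4 + 1·2^5
  c_4 = 45 = 1·2^0 + 0·2^1 + 1·2^2 + 1·2^3 + 0·2^4 + 1·2^5
  c_5 = 56 = 0·2^0 + 0·2^1 + 0·2^2 + 1·2^3 + 1·2^4 + 1·2^5
  c_6 = 3 = 1·2^0 + 1·2^1
Factor λ_0 = (0, 0, 0, 1, 0, 1)
Factor λ_1 = (1, 0, 1, 0, 0, 1)
Factor λ_2 = (0, 0, 0, 1, 0, 0)
Factor λ_3 = (0, 1, 1, 1, 1, 0)
Factor λ_4 = (1, 1, 0, 0, 1, 0)
Factor λ_5 = (1, 0, 1, 1, 1, 0)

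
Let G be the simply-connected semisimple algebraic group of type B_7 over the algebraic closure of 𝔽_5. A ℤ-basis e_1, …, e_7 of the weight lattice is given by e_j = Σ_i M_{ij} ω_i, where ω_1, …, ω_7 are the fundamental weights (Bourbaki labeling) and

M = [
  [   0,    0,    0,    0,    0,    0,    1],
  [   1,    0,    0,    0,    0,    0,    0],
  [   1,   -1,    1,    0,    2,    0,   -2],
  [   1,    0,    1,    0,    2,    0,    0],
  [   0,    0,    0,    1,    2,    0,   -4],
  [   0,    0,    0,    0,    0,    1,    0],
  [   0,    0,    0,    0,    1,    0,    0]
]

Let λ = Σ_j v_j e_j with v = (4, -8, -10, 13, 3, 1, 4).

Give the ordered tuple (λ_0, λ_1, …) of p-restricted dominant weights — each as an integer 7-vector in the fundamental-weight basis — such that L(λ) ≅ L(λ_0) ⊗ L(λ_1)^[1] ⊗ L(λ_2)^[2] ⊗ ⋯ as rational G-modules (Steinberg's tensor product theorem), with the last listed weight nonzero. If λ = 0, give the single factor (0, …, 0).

Change of basis e → ω: c = M·v where v = (4, -8, -10, 13, 3, 1, 4):
  c_1 = 0·4 + (0)·(-8) + (0)·(-10) + 0·13 + 0·3 + 0·1 + 1·4 = 4
  c_2 = 1·4 + (0)·(-8) + (0)·(-10) + 0·13 + 0·3 + 0·1 + 0·4 = 4
  c_3 = 1·4 + (-1)·(-8) + (1)·(-10) + 0·13 + 2·3 + 0·1 + (-2)·(4) = 0
  c_4 = 1·4 + (0)·(-8) + (1)·(-10) + 0·13 + 2·3 + 0·1 + 0·4 = 0
  c_5 = 0·4 + (0)·(-8) + (0)·(-10) + 1·13 + 2·3 + 0·1 + (-4)·(4) = 3
  c_6 = 0·4 + (0)·(-8) + (0)·(-10) + 0·13 + 0·3 + 1·1 + 0·4 = 1
  c_7 = 0·4 + (0)·(-8) + (0)·(-10) + 0·13 + 1·3 + 0·1 + 0·4 = 3
Writing each c_i in base p = 5:
  c_1 = 4 = 4·5^0
  c_2 = 4 = 4·5^0
  c_3 = 0
  c_4 = 0
  c_5 = 3 = 3·5^0
  c_6 = 1 = 1·5^0
  c_7 = 3 = 3·5^0
Factor λ_0 = (4, 4, 0, 0, 3, 1, 3)

((4, 4, 0, 0, 3, 1, 3),)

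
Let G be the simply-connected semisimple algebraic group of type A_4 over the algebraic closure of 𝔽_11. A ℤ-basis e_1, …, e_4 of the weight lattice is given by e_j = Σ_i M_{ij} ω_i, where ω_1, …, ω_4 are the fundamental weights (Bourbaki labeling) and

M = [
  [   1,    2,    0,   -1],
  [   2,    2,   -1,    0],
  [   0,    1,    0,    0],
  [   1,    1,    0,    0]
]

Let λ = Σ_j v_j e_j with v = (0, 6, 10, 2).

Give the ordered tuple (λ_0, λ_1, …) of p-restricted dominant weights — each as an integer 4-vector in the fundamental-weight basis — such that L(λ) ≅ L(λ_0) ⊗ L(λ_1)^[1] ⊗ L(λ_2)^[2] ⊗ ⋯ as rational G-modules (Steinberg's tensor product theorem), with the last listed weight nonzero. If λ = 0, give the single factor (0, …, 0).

Converting to the ω-basis (c_i = row i of M dotted with v = (0, 6, 10, 2)):
  c_1 = 1·0 + 2·6 + 0·10 + (-1)·(2) = 10
  c_2 = 2·0 + 2·6 + (-1)·(10) + 0·2 = 2
  c_3 = 0·0 + 1·6 + 0·10 + 0·2 = 6
  c_4 = 1·0 + 1·6 + 0·10 + 0·2 = 6
Base-11 expansion of each c_i:
  c_1 = 10 = 10·11^0
  c_2 = 2 = 2·11^0
  c_3 = 6 = 6·11^0
  c_4 = 6 = 6·11^0
Factor λ_0 = (10, 2, 6, 6)

((10, 2, 6, 6),)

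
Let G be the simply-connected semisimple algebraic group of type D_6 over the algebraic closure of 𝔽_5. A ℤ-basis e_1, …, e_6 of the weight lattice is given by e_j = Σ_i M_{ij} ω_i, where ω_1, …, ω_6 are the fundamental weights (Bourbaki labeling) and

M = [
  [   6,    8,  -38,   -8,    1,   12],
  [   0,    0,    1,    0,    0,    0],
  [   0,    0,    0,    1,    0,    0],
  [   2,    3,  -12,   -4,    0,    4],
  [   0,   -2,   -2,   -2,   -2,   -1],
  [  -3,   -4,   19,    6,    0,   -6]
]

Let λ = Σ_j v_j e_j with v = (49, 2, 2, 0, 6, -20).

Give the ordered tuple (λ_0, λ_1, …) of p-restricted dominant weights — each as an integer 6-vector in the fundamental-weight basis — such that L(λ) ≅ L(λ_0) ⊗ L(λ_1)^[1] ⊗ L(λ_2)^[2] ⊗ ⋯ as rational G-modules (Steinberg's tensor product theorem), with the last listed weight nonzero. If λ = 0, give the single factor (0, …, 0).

Change of basis e → ω: c = M·v where v = (49, 2, 2, 0, 6, -20):
  c_1 = 6·49 + 8·2 + (-38)·(2) + (-8)·(0) + 1·6 + (12)·(-20) = 0
  c_2 = 0·49 + 0·2 + 1·2 + 0·0 + 0·6 + (0)·(-20) = 2
  c_3 = 0·49 + 0·2 + 0·2 + 1·0 + 0·6 + (0)·(-20) = 0
  c_4 = 2·49 + 3·2 + (-12)·(2) + (-4)·(0) + 0·6 + (4)·(-20) = 0
  c_5 = 0·49 + (-2)·(2) + (-2)·(2) + (-2)·(0) + (-2)·(6) + (-1)·(-20) = 0
  c_6 = (-3)·(49) + (-4)·(2) + 19·2 + 6·0 + 0·6 + (-6)·(-20) = 3
Expand coordinatewise in base 5:
  c_1 = 0
  c_2 = 2 = 2·5^0
  c_3 = 0
  c_4 = 0
  c_5 = 0
  c_6 = 3 = 3·5^0
λ_0 = (0, 2, 0, 0, 0, 3)

((0, 2, 0, 0, 0, 3),)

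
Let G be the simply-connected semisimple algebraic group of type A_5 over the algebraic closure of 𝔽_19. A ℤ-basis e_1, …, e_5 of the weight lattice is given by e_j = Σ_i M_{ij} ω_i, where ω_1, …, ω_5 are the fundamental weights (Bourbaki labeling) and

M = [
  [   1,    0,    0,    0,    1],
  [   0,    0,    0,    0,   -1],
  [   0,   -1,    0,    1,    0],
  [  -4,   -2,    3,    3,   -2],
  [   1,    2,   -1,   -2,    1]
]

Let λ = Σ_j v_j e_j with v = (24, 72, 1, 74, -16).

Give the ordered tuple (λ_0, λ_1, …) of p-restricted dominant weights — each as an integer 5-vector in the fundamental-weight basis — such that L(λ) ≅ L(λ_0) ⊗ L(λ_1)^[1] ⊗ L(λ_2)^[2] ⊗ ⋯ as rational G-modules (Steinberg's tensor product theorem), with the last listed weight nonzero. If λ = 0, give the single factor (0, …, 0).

((8, 16, 2, 17, 3),)

In the fundamental-weight basis, λ has coordinates c = M·v (v = (24, 72, 1, 74, -16)):
  c_1 = (1)·(24) + (0)·(72) + (0)·(1) + (0)·(74) + (1)·(-16) = 8
  c_2 = (0)·(24) + (0)·(72) + (0)·(1) + (0)·(74) + (-1)·(-16) = 16
  c_3 = (0)·(24) + (-1)·(72) + (0)·(1) + (1)·(74) + (0)·(-16) = 2
  c_4 = (-4)·(24) + (-2)·(72) + (3)·(1) + (3)·(74) + (-2)·(-16) = 17
  c_5 = (1)·(24) + (2)·(72) + (-1)·(1) + (-2)·(74) + (1)·(-16) = 3
Expand coordinatewise in base 19:
  c_1 = 8 = 8·19^0
  c_2 = 16 = 16·19^0
  c_3 = 2 = 2·19^0
  c_4 = 17 = 17·19^0
  c_5 = 3 = 3·19^0
Factor λ_0 = (8, 16, 2, 17, 3)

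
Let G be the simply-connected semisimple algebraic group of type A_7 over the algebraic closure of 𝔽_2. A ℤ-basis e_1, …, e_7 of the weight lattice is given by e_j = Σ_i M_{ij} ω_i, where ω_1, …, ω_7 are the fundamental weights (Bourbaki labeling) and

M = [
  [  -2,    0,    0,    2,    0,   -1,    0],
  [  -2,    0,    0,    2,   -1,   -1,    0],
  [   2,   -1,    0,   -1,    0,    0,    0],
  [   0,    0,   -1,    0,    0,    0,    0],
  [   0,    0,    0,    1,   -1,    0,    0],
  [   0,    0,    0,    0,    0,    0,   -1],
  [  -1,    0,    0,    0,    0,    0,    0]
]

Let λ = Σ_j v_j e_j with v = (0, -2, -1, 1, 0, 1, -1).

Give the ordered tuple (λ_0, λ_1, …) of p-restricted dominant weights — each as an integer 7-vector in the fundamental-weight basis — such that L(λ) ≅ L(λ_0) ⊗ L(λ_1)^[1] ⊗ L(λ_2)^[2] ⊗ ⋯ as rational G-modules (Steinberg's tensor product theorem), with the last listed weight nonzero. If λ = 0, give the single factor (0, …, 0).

Compute c_i = Σ_j M_{ij} v_j with v = (0, -2, -1, 1, 0, 1, -1):
  c_1 = (-2)·(0) + (0)·(-2) + (0)·(-1) + 2·1 + 0·0 + (-1)·(1) + (0)·(-1) = 1
  c_2 = (-2)·(0) + (0)·(-2) + (0)·(-1) + 2·1 + (-1)·(0) + (-1)·(1) + (0)·(-1) = 1
  c_3 = 2·0 + (-1)·(-2) + (0)·(-1) + (-1)·(1) + 0·0 + 0·1 + (0)·(-1) = 1
  c_4 = 0·0 + (0)·(-2) + (-1)·(-1) + 0·1 + 0·0 + 0·1 + (0)·(-1) = 1
  c_5 = 0·0 + (0)·(-2) + (0)·(-1) + 1·1 + (-1)·(0) + 0·1 + (0)·(-1) = 1
  c_6 = 0·0 + (0)·(-2) + (0)·(-1) + 0·1 + 0·0 + 0·1 + (-1)·(-1) = 1
  c_7 = (-1)·(0) + (0)·(-2) + (0)·(-1) + 0·1 + 0·0 + 0·1 + (0)·(-1) = 0
p = 2; digits c_i = Σ_j d_{ij}·2^j, 0 ≤ d_{ij} < 2:
  c_1 = 1 = 1·2^0
  c_2 = 1 = 1·2^0
  c_3 = 1 = 1·2^0
  c_4 = 1 = 1·2^0
  c_5 = 1 = 1·2^0
  c_6 = 1 = 1·2^0
  c_7 = 0
λ_0 = (1, 1, 1, 1, 1, 1, 0)

((1, 1, 1, 1, 1, 1, 0),)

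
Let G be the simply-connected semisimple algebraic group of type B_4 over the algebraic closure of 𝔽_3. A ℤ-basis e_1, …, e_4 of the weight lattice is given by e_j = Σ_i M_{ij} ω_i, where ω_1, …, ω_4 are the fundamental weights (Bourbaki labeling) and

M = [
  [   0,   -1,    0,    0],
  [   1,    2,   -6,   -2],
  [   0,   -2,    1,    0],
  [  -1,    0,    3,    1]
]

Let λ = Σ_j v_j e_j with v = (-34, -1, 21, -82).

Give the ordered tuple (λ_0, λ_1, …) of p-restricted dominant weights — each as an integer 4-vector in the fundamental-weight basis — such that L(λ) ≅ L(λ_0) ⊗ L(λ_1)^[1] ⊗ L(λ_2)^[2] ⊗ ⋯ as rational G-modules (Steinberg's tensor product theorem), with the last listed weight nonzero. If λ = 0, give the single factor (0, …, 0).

((1, 2, 2, 0), (0, 0, 1, 2), (0, 0, 2, 1))

Compute c_i = Σ_j M_{ij} v_j with v = (-34, -1, 21, -82):
  c_1 = (0)·(-34) + (-1)·(-1) + 0·21 + (0)·(-82) = 1
  c_2 = (1)·(-34) + (2)·(-1) + (-6)·(21) + (-2)·(-82) = 2
  c_3 = (0)·(-34) + (-2)·(-1) + 1·21 + (0)·(-82) = 23
  c_4 = (-1)·(-34) + (0)·(-1) + 3·21 + (1)·(-82) = 15
p = 3; digits c_i = Σ_j d_{ij}·3^j, 0 ≤ d_{ij} < 3:
  c_1 = 1 = 1·3^0
  c_2 = 2 = 2·3^0
  c_3 = 23 = 2·3^0 + 1·3^1 + 2·3^2
  c_4 = 15 = 0·3^0 + 2·3^1 + 1·3^2
p-restricted factor λ_0 = (1, 2, 2, 0)
p-restricted factor λ_1 = (0, 0, 1, 2)
p-restricted factor λ_2 = (0, 0, 2, 1)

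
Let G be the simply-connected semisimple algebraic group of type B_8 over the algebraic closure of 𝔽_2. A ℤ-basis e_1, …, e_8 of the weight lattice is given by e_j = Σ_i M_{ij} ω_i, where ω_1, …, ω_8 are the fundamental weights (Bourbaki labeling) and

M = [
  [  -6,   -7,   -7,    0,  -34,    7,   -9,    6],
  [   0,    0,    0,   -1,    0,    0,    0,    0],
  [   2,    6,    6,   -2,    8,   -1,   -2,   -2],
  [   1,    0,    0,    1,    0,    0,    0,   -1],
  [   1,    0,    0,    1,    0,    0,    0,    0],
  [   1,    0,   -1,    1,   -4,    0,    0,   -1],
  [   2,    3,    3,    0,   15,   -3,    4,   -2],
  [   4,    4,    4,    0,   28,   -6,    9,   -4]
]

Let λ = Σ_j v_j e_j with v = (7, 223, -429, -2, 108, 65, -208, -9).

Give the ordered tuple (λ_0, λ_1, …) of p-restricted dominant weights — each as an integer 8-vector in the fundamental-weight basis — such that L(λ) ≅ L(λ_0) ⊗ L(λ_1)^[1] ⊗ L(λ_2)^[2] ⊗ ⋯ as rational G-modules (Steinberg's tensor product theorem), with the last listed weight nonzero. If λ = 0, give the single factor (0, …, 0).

ω-coordinates c = M·v, v = (7, 223, -429, -2, 108, 65, -208, -9):
  c_1 = -6*7 + -7*223 + -7*-429 + 0*-2 + -34*108 + 7*65 + -9*-208 + 6*-9 = 1
  c_2 = 0*7 + 0*223 + 0*-429 + -1*-2 + 0*108 + 0*65 + 0*-208 + 0*-9 = 2
  c_3 = 2*7 + 6*223 + 6*-429 + -2*-2 + 8*108 + -1*65 + -2*-208 + -2*-9 = 15
  c_4 = 1*7 + 0*223 + 0*-429 + 1*-2 + 0*108 + 0*65 + 0*-208 + -1*-9 = 14
  c_5 = 1*7 + 0*223 + 0*-429 + 1*-2 + 0*108 + 0*65 + 0*-208 + 0*-9 = 5
  c_6 = 1*7 + 0*223 + -1*-429 + 1*-2 + -4*108 + 0*65 + 0*-208 + -1*-9 = 11
  c_7 = 2*7 + 3*223 + 3*-429 + 0*-2 + 15*108 + -3*65 + 4*-208 + -2*-9 = 7
  c_8 = 4*7 + 4*223 + 4*-429 + 0*-2 + 28*108 + -6*65 + 9*-208 + -4*-9 = 2
Expand coordinatewise in base 2:
  c_1 = 1 = 1·2^0
  c_2 = 2 = 0·2^0 + 1·2^1
  c_3 = 15 = 1·2^0 + 1·2^1 + 1·2^2 + 1·2^3
  c_4 = 14 = 0·2^0 + 1·2^1 + 1·2^2 + 1·2^3
  c_5 = 5 = 1·2^0 + 0·2^1 + 1·2^2
  c_6 = 11 = 1·2^0 + 1·2^1 + 0·2^2 + 1·2^3
  c_7 = 7 = 1·2^0 + 1·2^1 + 1·2^2
  c_8 = 2 = 0·2^0 + 1·2^1
λ_0 = (1, 0, 1, 0, 1, 1, 1, 0)
λ_1 = (0, 1, 1, 1, 0, 1, 1, 1)
λ_2 = (0, 0, 1, 1, 1, 0, 1, 0)
λ_3 = (0, 0, 1, 1, 0, 1, 0, 0)

((1, 0, 1, 0, 1, 1, 1, 0), (0, 1, 1, 1, 0, 1, 1, 1), (0, 0, 1, 1, 1, 0, 1, 0), (0, 0, 1, 1, 0, 1, 0, 0))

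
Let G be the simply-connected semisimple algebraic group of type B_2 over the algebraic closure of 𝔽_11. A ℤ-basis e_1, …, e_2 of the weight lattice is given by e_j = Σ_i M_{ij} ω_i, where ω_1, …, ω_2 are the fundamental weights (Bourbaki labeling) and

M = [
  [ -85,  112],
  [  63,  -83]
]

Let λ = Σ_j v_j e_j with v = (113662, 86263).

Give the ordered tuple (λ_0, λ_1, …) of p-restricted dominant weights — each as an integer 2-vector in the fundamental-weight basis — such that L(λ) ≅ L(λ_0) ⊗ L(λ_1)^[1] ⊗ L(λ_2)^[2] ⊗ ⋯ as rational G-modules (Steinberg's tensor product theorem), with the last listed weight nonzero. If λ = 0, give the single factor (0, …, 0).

Change of basis e → ω: c = M·v where v = (113662, 86263):
  c_1 = (-85)·(113662) + (112)·(86263) = 186
  c_2 = (63)·(113662) + (-83)·(86263) = 877
Writing each c_i in base p = 11:
  c_1 = 186 = 10·11^0 + 5·11^1 + 1·11^2
  c_2 = 877 = 8·11^0 + 2·11^1 + 7·11^2
p-restricted factor λ_0 = (10, 8)
p-restricted factor λ_1 = (5, 2)
p-restricted factor λ_2 = (1, 7)

((10, 8), (5, 2), (1, 7))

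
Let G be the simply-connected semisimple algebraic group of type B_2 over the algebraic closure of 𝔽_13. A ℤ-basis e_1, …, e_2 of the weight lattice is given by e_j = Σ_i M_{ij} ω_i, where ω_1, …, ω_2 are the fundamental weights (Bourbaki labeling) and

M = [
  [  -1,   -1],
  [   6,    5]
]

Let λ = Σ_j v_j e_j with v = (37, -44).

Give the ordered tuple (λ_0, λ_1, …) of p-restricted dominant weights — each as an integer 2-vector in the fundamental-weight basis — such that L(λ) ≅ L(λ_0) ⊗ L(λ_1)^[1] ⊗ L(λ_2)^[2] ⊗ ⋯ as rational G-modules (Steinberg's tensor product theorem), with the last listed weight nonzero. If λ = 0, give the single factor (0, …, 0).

((7, 2),)

ω-coordinates c = M·v, v = (37, -44):
  c_1 = (-1)·(37) + (-1)·(-44) = 7
  c_2 = 6·37 + (5)·(-44) = 2
Writing each c_i in base p = 13:
  c_1 = 7 = 7·13^0
  c_2 = 2 = 2·13^0
λ_0 = (7, 2)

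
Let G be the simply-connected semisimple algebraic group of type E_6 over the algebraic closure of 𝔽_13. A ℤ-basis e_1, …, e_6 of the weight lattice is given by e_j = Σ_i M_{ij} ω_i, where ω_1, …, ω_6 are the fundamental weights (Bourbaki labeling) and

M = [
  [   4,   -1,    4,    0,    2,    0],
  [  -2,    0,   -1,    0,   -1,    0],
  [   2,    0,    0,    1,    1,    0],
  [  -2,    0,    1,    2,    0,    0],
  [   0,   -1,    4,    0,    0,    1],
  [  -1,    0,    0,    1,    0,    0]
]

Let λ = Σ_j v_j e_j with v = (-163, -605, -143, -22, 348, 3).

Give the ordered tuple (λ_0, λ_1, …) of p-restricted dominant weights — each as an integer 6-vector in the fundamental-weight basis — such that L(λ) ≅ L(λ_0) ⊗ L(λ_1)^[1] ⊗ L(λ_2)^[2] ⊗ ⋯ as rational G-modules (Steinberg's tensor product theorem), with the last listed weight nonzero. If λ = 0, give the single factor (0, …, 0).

((12, 4, 0, 9, 10, 11), (5, 9, 0, 10, 2, 10))

ω-coordinates c = M·v, v = (-163, -605, -143, -22, 348, 3):
  c_1 = (4)·(-163) + (-1)·(-605) + (4)·(-143) + (0)·(-22) + (2)·(348) + (0)·(3) = 77
  c_2 = (-2)·(-163) + (0)·(-605) + (-1)·(-143) + (0)·(-22) + (-1)·(348) + (0)·(3) = 121
  c_3 = (2)·(-163) + (0)·(-605) + (0)·(-143) + (1)·(-22) + (1)·(348) + (0)·(3) = 0
  c_4 = (-2)·(-163) + (0)·(-605) + (1)·(-143) + (2)·(-22) + (0)·(348) + (0)·(3) = 139
  c_5 = (0)·(-163) + (-1)·(-605) + (4)·(-143) + (0)·(-22) + (0)·(348) + (1)·(3) = 36
  c_6 = (-1)·(-163) + (0)·(-605) + (0)·(-143) + (1)·(-22) + (0)·(348) + (0)·(3) = 141
p = 13; digits c_i = Σ_j d_{ij}·13^j, 0 ≤ d_{ij} < 13:
  c_1 = 77 = 12·13^0 + 5·13^1
  c_2 = 121 = 4·13^0 + 9·13^1
  c_3 = 0
  c_4 = 139 = 9·13^0 + 10·13^1
  c_5 = 36 = 10·13^0 + 2·13^1
  c_6 = 141 = 11·13^0 + 10·13^1
p-restricted factor λ_0 = (12, 4, 0, 9, 10, 11)
p-restricted factor λ_1 = (5, 9, 0, 10, 2, 10)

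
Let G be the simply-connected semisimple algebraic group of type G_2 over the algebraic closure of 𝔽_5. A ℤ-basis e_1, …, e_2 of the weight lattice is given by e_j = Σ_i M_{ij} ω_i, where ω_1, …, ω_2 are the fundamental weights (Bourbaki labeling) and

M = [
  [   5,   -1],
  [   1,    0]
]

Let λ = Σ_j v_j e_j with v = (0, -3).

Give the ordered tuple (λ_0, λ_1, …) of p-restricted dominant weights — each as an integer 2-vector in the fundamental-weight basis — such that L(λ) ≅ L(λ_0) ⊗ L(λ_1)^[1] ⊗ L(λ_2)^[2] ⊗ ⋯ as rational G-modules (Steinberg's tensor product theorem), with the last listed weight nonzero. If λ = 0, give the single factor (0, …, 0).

((3, 0),)

Compute c_i = Σ_j M_{ij} v_j with v = (0, -3):
  c_1 = 5·0 + (-1)·(-3) = 3
  c_2 = 1·0 + (0)·(-3) = 0
p = 5; digits c_i = Σ_j d_{ij}·5^j, 0 ≤ d_{ij} < 5:
  c_1 = 3 = 3·5^0
  c_2 = 0
λ_0 = (3, 0)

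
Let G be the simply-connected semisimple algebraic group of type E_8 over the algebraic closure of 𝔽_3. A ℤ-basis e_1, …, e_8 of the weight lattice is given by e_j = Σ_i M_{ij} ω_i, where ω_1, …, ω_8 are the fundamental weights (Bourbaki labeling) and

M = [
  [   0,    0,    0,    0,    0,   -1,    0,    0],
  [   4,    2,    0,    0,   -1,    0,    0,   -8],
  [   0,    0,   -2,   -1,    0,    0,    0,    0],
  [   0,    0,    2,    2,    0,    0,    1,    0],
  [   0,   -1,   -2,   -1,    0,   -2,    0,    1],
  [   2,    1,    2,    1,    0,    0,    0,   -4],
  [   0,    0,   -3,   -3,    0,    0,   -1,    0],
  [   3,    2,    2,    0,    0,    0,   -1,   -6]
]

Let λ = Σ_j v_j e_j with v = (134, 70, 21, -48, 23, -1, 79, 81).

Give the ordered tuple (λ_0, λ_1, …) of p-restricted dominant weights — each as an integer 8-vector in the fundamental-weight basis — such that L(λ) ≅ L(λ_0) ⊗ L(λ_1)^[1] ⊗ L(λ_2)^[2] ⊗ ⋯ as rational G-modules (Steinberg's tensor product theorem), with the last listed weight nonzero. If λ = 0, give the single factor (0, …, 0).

Change of basis e → ω: c = M·v where v = (134, 70, 21, -48, 23, -1, 79, 81):
  c_1 = 0·134 + 0·70 + 0·21 + (0)·(-48) + 0·23 + (-1)·(-1) + 0·79 + 0·81 = 1
  c_2 = 4·134 + 2·70 + 0·21 + (0)·(-48) + (-1)·(23) + (0)·(-1) + 0·79 + (-8)·(81) = 5
  c_3 = 0·134 + 0·70 + (-2)·(21) + (-1)·(-48) + 0·23 + (0)·(-1) + 0·79 + 0·81 = 6
  c_4 = 0·134 + 0·70 + 2·21 + (2)·(-48) + 0·23 + (0)·(-1) + 1·79 + 0·81 = 25
  c_5 = 0·134 + (-1)·(70) + (-2)·(21) + (-1)·(-48) + 0·23 + (-2)·(-1) + 0·79 + 1·81 = 19
  c_6 = 2·134 + 1·70 + 2·21 + (1)·(-48) + 0·23 + (0)·(-1) + 0·79 + (-4)·(81) = 8
  c_7 = 0·134 + 0·70 + (-3)·(21) + (-3)·(-48) + 0·23 + (0)·(-1) + (-1)·(79) + 0·81 = 2
  c_8 = 3·134 + 2·70 + 2·21 + (0)·(-48) + 0·23 + (0)·(-1) + (-1)·(79) + (-6)·(81) = 19
Base-3 expansion of each c_i:
  c_1 = 1 = 1·3^0
  c_2 = 5 = 2·3^0 + 1·3^1
  c_3 = 6 = 0·3^0 + 2·3^1
  c_4 = 25 = 1·3^0 + 2·3^1 + 2·3^2
  c_5 = 19 = 1·3^0 + 0·3^1 + 2·3^2
  c_6 = 8 = 2·3^0 + 2·3^1
  c_7 = 2 = 2·3^0
  c_8 = 19 = 1·3^0 + 0·3^1 + 2·3^2
p-restricted factor λ_0 = (1, 2, 0, 1, 1, 2, 2, 1)
p-restricted factor λ_1 = (0, 1, 2, 2, 0, 2, 0, 0)
p-restricted factor λ_2 = (0, 0, 0, 2, 2, 0, 0, 2)

((1, 2, 0, 1, 1, 2, 2, 1), (0, 1, 2, 2, 0, 2, 0, 0), (0, 0, 0, 2, 2, 0, 0, 2))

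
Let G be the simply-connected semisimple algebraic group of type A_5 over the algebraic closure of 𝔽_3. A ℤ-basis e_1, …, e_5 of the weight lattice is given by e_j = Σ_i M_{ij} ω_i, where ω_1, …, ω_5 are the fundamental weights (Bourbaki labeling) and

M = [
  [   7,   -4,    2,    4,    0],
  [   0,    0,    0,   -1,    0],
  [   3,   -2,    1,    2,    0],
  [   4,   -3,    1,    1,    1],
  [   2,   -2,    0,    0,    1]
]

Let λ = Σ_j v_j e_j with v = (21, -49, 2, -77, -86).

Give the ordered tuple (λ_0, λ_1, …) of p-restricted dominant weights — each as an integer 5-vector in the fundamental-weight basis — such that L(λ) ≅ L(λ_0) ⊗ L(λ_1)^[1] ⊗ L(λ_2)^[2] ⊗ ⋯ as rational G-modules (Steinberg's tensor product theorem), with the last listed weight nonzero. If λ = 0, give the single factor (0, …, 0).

((0, 2, 0, 1, 0), (1, 1, 0, 2, 0), (1, 2, 1, 1, 0), (1, 2, 0, 2, 2))

Compute c_i = Σ_j M_{ij} v_j with v = (21, -49, 2, -77, -86):
  c_1 = 7·21 + (-4)·(-49) + 2·2 + (4)·(-77) + (0)·(-86) = 39
  c_2 = 0·21 + (0)·(-49) + 0·2 + (-1)·(-77) + (0)·(-86) = 77
  c_3 = 3·21 + (-2)·(-49) + 1·2 + (2)·(-77) + (0)·(-86) = 9
  c_4 = 4·21 + (-3)·(-49) + 1·2 + (1)·(-77) + (1)·(-86) = 70
  c_5 = 2·21 + (-2)·(-49) + 0·2 + (0)·(-77) + (1)·(-86) = 54
Base-3 expansion of each c_i:
  c_1 = 39 = 0·3^0 + 1·3^1 + 1·3^2 + 1·3^3
  c_2 = 77 = 2·3^0 + 1·3^1 + 2·3^2 + 2·3^3
  c_3 = 9 = 0·3^0 + 0·3^1 + 1·3^2
  c_4 = 70 = 1·3^0 + 2·3^1 + 1·3^2 + 2·3^3
  c_5 = 54 = 0·3^0 + 0·3^1 + 0·3^2 + 2·3^3
p-restricted factor λ_0 = (0, 2, 0, 1, 0)
p-restricted factor λ_1 = (1, 1, 0, 2, 0)
p-restricted factor λ_2 = (1, 2, 1, 1, 0)
p-restricted factor λ_3 = (1, 2, 0, 2, 2)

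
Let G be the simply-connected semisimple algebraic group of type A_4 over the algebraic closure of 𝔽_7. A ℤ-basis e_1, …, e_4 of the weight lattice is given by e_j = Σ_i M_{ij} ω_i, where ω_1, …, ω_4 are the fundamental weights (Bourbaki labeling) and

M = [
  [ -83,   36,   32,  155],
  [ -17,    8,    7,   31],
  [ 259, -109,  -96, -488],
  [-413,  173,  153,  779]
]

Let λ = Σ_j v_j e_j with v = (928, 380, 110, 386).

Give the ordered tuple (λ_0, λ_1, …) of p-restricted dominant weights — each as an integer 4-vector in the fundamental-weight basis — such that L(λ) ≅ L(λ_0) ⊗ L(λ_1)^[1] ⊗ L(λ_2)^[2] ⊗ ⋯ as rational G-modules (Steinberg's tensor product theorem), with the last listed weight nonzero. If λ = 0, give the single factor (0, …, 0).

((6, 0, 4, 0),)

ω-coordinates c = M·v, v = (928, 380, 110, 386):
  c_1 = (-83)·(928) + 36·380 + 32·110 + 155·386 = 6
  c_2 = (-17)·(928) + 8·380 + 7·110 + 31·386 = 0
  c_3 = 259·928 + (-109)·(380) + (-96)·(110) + (-488)·(386) = 4
  c_4 = (-413)·(928) + 173·380 + 153·110 + 779·386 = 0
Writing each c_i in base p = 7:
  c_1 = 6 = 6·7^0
  c_2 = 0
  c_3 = 4 = 4·7^0
  c_4 = 0
p-restricted factor λ_0 = (6, 0, 4, 0)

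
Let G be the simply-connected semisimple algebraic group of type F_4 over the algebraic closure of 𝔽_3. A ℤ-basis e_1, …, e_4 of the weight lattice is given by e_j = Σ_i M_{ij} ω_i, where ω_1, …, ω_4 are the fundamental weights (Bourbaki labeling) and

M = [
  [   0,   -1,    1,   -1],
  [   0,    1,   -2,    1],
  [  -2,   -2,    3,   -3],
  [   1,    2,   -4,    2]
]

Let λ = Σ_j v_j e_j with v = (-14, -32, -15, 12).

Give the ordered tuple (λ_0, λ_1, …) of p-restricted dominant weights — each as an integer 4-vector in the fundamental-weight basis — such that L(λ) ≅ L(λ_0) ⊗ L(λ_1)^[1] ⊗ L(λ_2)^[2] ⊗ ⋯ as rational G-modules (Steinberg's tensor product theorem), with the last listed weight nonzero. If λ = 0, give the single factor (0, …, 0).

((2, 1, 2, 0), (1, 0, 0, 2), (0, 1, 1, 0))

Compute c_i = Σ_j M_{ij} v_j with v = (-14, -32, -15, 12):
  c_1 = 0*-14 + -1*-32 + 1*-15 + -1*12 = 5
  c_2 = 0*-14 + 1*-32 + -2*-15 + 1*12 = 10
  c_3 = -2*-14 + -2*-32 + 3*-15 + -3*12 = 11
  c_4 = 1*-14 + 2*-32 + -4*-15 + 2*12 = 6
Base-3 expansion of each c_i:
  c_1 = 5 = 2·3^0 + 1·3^1
  c_2 = 10 = 1·3^0 + 0·3^1 + 1·3^2
  c_3 = 11 = 2·3^0 + 0·3^1 + 1·3^2
  c_4 = 6 = 0·3^0 + 2·3^1
p-restricted factor λ_0 = (2, 1, 2, 0)
p-restricted factor λ_1 = (1, 0, 0, 2)
p-restricted factor λ_2 = (0, 1, 1, 0)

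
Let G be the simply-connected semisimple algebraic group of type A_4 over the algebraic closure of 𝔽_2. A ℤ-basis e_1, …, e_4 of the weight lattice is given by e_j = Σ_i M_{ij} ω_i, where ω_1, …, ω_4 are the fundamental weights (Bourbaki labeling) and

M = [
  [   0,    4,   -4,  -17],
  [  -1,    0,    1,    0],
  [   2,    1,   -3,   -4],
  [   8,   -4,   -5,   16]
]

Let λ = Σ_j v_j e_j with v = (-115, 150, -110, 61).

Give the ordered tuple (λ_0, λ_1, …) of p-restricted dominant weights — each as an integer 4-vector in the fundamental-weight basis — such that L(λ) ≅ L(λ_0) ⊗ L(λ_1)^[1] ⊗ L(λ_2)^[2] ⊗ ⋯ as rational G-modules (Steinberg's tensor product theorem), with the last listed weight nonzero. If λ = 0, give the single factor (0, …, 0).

((1, 1, 0, 0), (1, 0, 1, 1), (0, 1, 1, 1))

ω-coordinates c = M·v, v = (-115, 150, -110, 61):
  c_1 = (0)·(-115) + (4)·(150) + (-4)·(-110) + (-17)·(61) = 3
  c_2 = (-1)·(-115) + (0)·(150) + (1)·(-110) + (0)·(61) = 5
  c_3 = (2)·(-115) + (1)·(150) + (-3)·(-110) + (-4)·(61) = 6
  c_4 = (8)·(-115) + (-4)·(150) + (-5)·(-110) + (16)·(61) = 6
Writing each c_i in base p = 2:
  c_1 = 3 = 1·2^0 + 1·2^1
  c_2 = 5 = 1·2^0 + 0·2^1 + 1·2^2
  c_3 = 6 = 0·2^0 + 1·2^1 + 1·2^2
  c_4 = 6 = 0·2^0 + 1·2^1 + 1·2^2
Factor λ_0 = (1, 1, 0, 0)
Factor λ_1 = (1, 0, 1, 1)
Factor λ_2 = (0, 1, 1, 1)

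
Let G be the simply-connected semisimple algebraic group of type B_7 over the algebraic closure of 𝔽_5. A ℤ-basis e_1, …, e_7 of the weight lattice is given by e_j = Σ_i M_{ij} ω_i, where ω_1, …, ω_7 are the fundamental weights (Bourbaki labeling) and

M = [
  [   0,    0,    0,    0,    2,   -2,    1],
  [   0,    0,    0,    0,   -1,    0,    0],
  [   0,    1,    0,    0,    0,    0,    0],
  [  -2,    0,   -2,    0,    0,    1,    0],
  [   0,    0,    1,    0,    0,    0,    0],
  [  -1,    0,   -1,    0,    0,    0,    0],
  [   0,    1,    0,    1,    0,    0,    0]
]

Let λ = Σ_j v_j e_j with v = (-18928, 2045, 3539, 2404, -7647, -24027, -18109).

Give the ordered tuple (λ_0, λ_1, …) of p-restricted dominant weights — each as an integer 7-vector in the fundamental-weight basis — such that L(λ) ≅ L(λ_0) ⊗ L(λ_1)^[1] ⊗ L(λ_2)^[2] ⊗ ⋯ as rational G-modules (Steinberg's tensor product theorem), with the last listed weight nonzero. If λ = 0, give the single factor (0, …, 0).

Change of basis e → ω: c = M·v where v = (-18928, 2045, 3539, 2404, -7647, -24027, -18109):
  c_1 = (0)·(-18928) + 0·2045 + 0·3539 + 0·2404 + (2)·(-7647) + (-2)·(-24027) + (1)·(-18109) = 14651
  c_2 = (0)·(-18928) + 0·2045 + 0·3539 + 0·2404 + (-1)·(-7647) + (0)·(-24027) + (0)·(-18109) = 7647
  c_3 = (0)·(-18928) + 1·2045 + 0·3539 + 0·2404 + (0)·(-7647) + (0)·(-24027) + (0)·(-18109) = 2045
  c_4 = (-2)·(-18928) + 0·2045 + (-2)·(3539) + 0·2404 + (0)·(-7647) + (1)·(-24027) + (0)·(-18109) = 6751
  c_5 = (0)·(-18928) + 0·2045 + 1·3539 + 0·2404 + (0)·(-7647) + (0)·(-24027) + (0)·(-18109) = 3539
  c_6 = (-1)·(-18928) + 0·2045 + (-1)·(3539) + 0·2404 + (0)·(-7647) + (0)·(-24027) + (0)·(-18109) = 15389
  c_7 = (0)·(-18928) + 1·2045 + 0·3539 + 1·2404 + (0)·(-7647) + (0)·(-24027) + (0)·(-18109) = 4449
Writing each c_i in base p = 5:
  c_1 = 14651 = 1·5^0 + 0·5^1 + 1·5^2 + 2·5^3 + 3·5^4 + 4·5^5
  c_2 = 7647 = 2·5^0 + 4·5^1 + 0·5^2 + 1·5^3 + 2·5^4 + 2·5^5
  c_3 = 2045 = 0·5^0 + 4·5^1 + 1·5^2 + 1·5^3 + 3·5^4
  c_4 = 6751 = 1·5^0 + 0·5^1 + 0·5^2 + 4·5^3 + 0·5^4 + 2·5^5
  c_5 = 3539 = 4·5^0 + 2·5^1 + 1·5^2 + 3·5^3 + 0·5^4 + 1·5^5
  c_6 = 15389 = 4·5^0 + 2·5^1 + 0·5^2 + 3·5^3 + 4·5^4 + 4·5^5
  c_7 = 4449 = 4·5^0 + 4·5^1 + 2·5^2 + 0·5^3 + 2·5^4 + 1·5^5
λ_0 = (1, 2, 0, 1, 4, 4, 4)
λ_1 = (0, 4, 4, 0, 2, 2, 4)
λ_2 = (1, 0, 1, 0, 1, 0, 2)
λ_3 = (2, 1, 1, 4, 3, 3, 0)
λ_4 = (3, 2, 3, 0, 0, 4, 2)
λ_5 = (4, 2, 0, 2, 1, 4, 1)

((1, 2, 0, 1, 4, 4, 4), (0, 4, 4, 0, 2, 2, 4), (1, 0, 1, 0, 1, 0, 2), (2, 1, 1, 4, 3, 3, 0), (3, 2, 3, 0, 0, 4, 2), (4, 2, 0, 2, 1, 4, 1))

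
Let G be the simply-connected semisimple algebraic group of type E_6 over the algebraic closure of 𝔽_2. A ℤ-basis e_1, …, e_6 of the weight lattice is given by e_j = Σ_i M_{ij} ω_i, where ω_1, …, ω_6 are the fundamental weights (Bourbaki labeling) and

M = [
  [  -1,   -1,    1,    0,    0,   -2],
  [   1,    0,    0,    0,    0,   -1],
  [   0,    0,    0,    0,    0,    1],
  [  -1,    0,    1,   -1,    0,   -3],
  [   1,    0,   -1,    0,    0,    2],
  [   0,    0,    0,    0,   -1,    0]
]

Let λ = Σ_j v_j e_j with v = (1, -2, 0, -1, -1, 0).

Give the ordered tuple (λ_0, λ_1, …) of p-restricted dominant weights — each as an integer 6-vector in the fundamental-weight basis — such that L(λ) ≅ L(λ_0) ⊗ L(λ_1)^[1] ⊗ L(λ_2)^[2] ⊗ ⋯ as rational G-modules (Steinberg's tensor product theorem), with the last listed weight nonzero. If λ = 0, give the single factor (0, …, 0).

In the fundamental-weight basis, λ has coordinates c = M·v (v = (1, -2, 0, -1, -1, 0)):
  c_1 = (-1)·(1) + (-1)·(-2) + (1)·(0) + (0)·(-1) + (0)·(-1) + (-2)·(0) = 1
  c_2 = (1)·(1) + (0)·(-2) + (0)·(0) + (0)·(-1) + (0)·(-1) + (-1)·(0) = 1
  c_3 = (0)·(1) + (0)·(-2) + (0)·(0) + (0)·(-1) + (0)·(-1) + (1)·(0) = 0
  c_4 = (-1)·(1) + (0)·(-2) + (1)·(0) + (-1)·(-1) + (0)·(-1) + (-3)·(0) = 0
  c_5 = (1)·(1) + (0)·(-2) + (-1)·(0) + (0)·(-1) + (0)·(-1) + (2)·(0) = 1
  c_6 = (0)·(1) + (0)·(-2) + (0)·(0) + (0)·(-1) + (-1)·(-1) + (0)·(0) = 1
Writing each c_i in base p = 2:
  c_1 = 1 = 1·2^0
  c_2 = 1 = 1·2^0
  c_3 = 0
  c_4 = 0
  c_5 = 1 = 1·2^0
  c_6 = 1 = 1·2^0
Factor λ_0 = (1, 1, 0, 0, 1, 1)

((1, 1, 0, 0, 1, 1),)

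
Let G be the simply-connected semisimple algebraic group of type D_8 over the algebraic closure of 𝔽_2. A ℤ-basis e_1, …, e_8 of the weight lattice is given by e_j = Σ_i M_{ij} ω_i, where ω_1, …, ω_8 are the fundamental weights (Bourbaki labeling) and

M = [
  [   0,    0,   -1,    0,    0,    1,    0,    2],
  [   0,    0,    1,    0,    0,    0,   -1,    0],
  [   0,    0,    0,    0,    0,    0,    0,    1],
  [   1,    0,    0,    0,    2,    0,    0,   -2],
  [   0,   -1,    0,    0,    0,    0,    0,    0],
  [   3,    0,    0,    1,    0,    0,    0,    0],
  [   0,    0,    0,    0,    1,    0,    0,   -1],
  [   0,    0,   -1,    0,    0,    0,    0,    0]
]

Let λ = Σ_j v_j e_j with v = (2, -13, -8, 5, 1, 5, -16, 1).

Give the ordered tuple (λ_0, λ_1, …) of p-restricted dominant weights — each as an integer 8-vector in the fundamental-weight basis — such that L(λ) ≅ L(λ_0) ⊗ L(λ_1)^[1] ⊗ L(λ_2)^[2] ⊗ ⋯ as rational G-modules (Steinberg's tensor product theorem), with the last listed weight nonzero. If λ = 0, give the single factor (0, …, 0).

Change of basis e → ω: c = M·v where v = (2, -13, -8, 5, 1, 5, -16, 1):
  c_1 = 0·2 + (0)·(-13) + (-1)·(-8) + 0·5 + 0·1 + 1·5 + (0)·(-16) + 2·1 = 15
  c_2 = 0·2 + (0)·(-13) + (1)·(-8) + 0·5 + 0·1 + 0·5 + (-1)·(-16) + 0·1 = 8
  c_3 = 0·2 + (0)·(-13) + (0)·(-8) + 0·5 + 0·1 + 0·5 + (0)·(-16) + 1·1 = 1
  c_4 = 1·2 + (0)·(-13) + (0)·(-8) + 0·5 + 2·1 + 0·5 + (0)·(-16) + (-2)·(1) = 2
  c_5 = 0·2 + (-1)·(-13) + (0)·(-8) + 0·5 + 0·1 + 0·5 + (0)·(-16) + 0·1 = 13
  c_6 = 3·2 + (0)·(-13) + (0)·(-8) + 1·5 + 0·1 + 0·5 + (0)·(-16) + 0·1 = 11
  c_7 = 0·2 + (0)·(-13) + (0)·(-8) + 0·5 + 1·1 + 0·5 + (0)·(-16) + (-1)·(1) = 0
  c_8 = 0·2 + (0)·(-13) + (-1)·(-8) + 0·5 + 0·1 + 0·5 + (0)·(-16) + 0·1 = 8
Writing each c_i in base p = 2:
  c_1 = 15 = 1·2^0 + 1·2^1 + 1·2^2 + 1·2^3
  c_2 = 8 = 0·2^0 + 0·2^1 + 0·2^2 + 1·2^3
  c_3 = 1 = 1·2^0
  c_4 = 2 = 0·2^0 + 1·2^1
  c_5 = 13 = 1·2^0 + 0·2^1 + 1·2^2 + 1·2^3
  c_6 = 11 = 1·2^0 + 1·2^1 + 0·2^2 + 1·2^3
  c_7 = 0
  c_8 = 8 = 0·2^0 + 0·2^1 + 0·2^2 + 1·2^3
Factor λ_0 = (1, 0, 1, 0, 1, 1, 0, 0)
Factor λ_1 = (1, 0, 0, 1, 0, 1, 0, 0)
Factor λ_2 = (1, 0, 0, 0, 1, 0, 0, 0)
Factor λ_3 = (1, 1, 0, 0, 1, 1, 0, 1)

((1, 0, 1, 0, 1, 1, 0, 0), (1, 0, 0, 1, 0, 1, 0, 0), (1, 0, 0, 0, 1, 0, 0, 0), (1, 1, 0, 0, 1, 1, 0, 1))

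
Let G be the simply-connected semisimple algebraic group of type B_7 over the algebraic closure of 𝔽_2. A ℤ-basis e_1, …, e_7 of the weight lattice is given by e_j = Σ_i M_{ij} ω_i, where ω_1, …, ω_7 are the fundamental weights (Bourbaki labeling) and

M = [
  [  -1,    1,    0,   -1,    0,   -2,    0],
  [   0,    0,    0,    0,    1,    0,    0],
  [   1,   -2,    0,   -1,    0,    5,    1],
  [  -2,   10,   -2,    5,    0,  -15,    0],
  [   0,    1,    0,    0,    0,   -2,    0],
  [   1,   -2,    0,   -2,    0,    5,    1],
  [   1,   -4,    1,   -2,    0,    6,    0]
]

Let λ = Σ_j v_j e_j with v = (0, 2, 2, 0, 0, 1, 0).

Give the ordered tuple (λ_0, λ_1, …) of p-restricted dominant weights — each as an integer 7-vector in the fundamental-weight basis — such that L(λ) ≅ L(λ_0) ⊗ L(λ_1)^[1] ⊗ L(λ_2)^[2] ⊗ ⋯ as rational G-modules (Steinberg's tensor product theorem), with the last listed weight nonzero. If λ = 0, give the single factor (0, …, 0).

((0, 0, 1, 1, 0, 1, 0),)

ω-coordinates c = M·v, v = (0, 2, 2, 0, 0, 1, 0):
  c_1 = (-1)·(0) + 1·2 + 0·2 + (-1)·(0) + 0·0 + (-2)·(1) + 0·0 = 0
  c_2 = 0·0 + 0·2 + 0·2 + 0·0 + 1·0 + 0·1 + 0·0 = 0
  c_3 = 1·0 + (-2)·(2) + 0·2 + (-1)·(0) + 0·0 + 5·1 + 1·0 = 1
  c_4 = (-2)·(0) + 10·2 + (-2)·(2) + 5·0 + 0·0 + (-15)·(1) + 0·0 = 1
  c_5 = 0·0 + 1·2 + 0·2 + 0·0 + 0·0 + (-2)·(1) + 0·0 = 0
  c_6 = 1·0 + (-2)·(2) + 0·2 + (-2)·(0) + 0·0 + 5·1 + 1·0 = 1
  c_7 = 1·0 + (-4)·(2) + 1·2 + (-2)·(0) + 0·0 + 6·1 + 0·0 = 0
Writing each c_i in base p = 2:
  c_1 = 0
  c_2 = 0
  c_3 = 1 = 1·2^0
  c_4 = 1 = 1·2^0
  c_5 = 0
  c_6 = 1 = 1·2^0
  c_7 = 0
Factor λ_0 = (0, 0, 1, 1, 0, 1, 0)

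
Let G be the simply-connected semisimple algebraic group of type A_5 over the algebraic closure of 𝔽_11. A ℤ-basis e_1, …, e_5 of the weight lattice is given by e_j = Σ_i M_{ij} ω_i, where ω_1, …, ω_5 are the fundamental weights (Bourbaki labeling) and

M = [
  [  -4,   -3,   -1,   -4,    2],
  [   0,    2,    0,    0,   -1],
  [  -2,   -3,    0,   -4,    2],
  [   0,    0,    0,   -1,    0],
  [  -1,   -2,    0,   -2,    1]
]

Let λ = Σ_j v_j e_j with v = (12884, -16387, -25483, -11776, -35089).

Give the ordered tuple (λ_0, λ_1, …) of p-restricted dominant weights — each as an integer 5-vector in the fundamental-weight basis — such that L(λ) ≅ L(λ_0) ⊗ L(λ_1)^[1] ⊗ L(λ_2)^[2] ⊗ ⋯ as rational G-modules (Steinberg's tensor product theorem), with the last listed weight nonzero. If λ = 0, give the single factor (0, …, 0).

((1, 5, 0, 6, 4), (3, 1, 7, 3, 0), (0, 8, 2, 9, 3), (0, 1, 0, 8, 6))

Compute c_i = Σ_j M_{ij} v_j with v = (12884, -16387, -25483, -11776, -35089):
  c_1 = (-4)·(12884) + (-3)·(-16387) + (-1)·(-25483) + (-4)·(-11776) + (2)·(-35089) = 34
  c_2 = 0·12884 + (2)·(-16387) + (0)·(-25483) + (0)·(-11776) + (-1)·(-35089) = 2315
  c_3 = (-2)·(12884) + (-3)·(-16387) + (0)·(-25483) + (-4)·(-11776) + (2)·(-35089) = 319
  c_4 = 0·12884 + (0)·(-16387) + (0)·(-25483) + (-1)·(-11776) + (0)·(-35089) = 11776
  c_5 = (-1)·(12884) + (-2)·(-16387) + (0)·(-25483) + (-2)·(-11776) + (1)·(-35089) = 8353
Expand coordinatewise in base 11:
  c_1 = 34 = 1·11^0 + 3·11^1
  c_2 = 2315 = 5·11^0 + 1·11^1 + 8·11^2 + 1·11^3
  c_3 = 319 = 0·11^0 + 7·11^1 + 2·11^2
  c_4 = 11776 = 6·11^0 + 3·11^1 + 9·11^2 + 8·11^3
  c_5 = 8353 = 4·11^0 + 0·11^1 + 3·11^2 + 6·11^3
p-restricted factor λ_0 = (1, 5, 0, 6, 4)
p-restricted factor λ_1 = (3, 1, 7, 3, 0)
p-restricted factor λ_2 = (0, 8, 2, 9, 3)
p-restricted factor λ_3 = (0, 1, 0, 8, 6)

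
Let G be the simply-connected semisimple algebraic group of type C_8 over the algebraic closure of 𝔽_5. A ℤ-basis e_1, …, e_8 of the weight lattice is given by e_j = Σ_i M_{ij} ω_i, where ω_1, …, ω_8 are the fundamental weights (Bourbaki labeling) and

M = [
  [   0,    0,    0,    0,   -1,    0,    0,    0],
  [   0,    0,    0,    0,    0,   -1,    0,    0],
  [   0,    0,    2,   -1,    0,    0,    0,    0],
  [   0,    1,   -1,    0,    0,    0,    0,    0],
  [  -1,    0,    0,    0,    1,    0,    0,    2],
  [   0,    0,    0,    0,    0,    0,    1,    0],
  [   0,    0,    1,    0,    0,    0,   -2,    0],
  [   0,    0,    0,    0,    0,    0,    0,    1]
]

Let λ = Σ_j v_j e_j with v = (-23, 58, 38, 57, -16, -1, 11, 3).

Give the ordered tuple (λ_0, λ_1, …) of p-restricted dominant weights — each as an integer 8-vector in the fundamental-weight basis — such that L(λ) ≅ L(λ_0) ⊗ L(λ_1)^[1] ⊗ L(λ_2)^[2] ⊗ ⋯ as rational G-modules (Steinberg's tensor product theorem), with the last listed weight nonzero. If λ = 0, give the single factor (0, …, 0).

Converting to the ω-basis (c_i = row i of M dotted with v = (-23, 58, 38, 57, -16, -1, 11, 3)):
  c_1 = (0)·(-23) + (0)·(58) + (0)·(38) + (0)·(57) + (-1)·(-16) + (0)·(-1) + (0)·(11) + (0)·(3) = 16
  c_2 = (0)·(-23) + (0)·(58) + (0)·(38) + (0)·(57) + (0)·(-16) + (-1)·(-1) + (0)·(11) + (0)·(3) = 1
  c_3 = (0)·(-23) + (0)·(58) + (2)·(38) + (-1)·(57) + (0)·(-16) + (0)·(-1) + (0)·(11) + (0)·(3) = 19
  c_4 = (0)·(-23) + (1)·(58) + (-1)·(38) + (0)·(57) + (0)·(-16) + (0)·(-1) + (0)·(11) + (0)·(3) = 20
  c_5 = (-1)·(-23) + (0)·(58) + (0)·(38) + (0)·(57) + (1)·(-16) + (0)·(-1) + (0)·(11) + (2)·(3) = 13
  c_6 = (0)·(-23) + (0)·(58) + (0)·(38) + (0)·(57) + (0)·(-16) + (0)·(-1) + (1)·(11) + (0)·(3) = 11
  c_7 = (0)·(-23) + (0)·(58) + (1)·(38) + (0)·(57) + (0)·(-16) + (0)·(-1) + (-2)·(11) + (0)·(3) = 16
  c_8 = (0)·(-23) + (0)·(58) + (0)·(38) + (0)·(57) + (0)·(-16) + (0)·(-1) + (0)·(11) + (1)·(3) = 3
Expand coordinatewise in base 5:
  c_1 = 16 = 1·5^0 + 3·5^1
  c_2 = 1 = 1·5^0
  c_3 = 19 = 4·5^0 + 3·5^1
  c_4 = 20 = 0·5^0 + 4·5^1
  c_5 = 13 = 3·5^0 + 2·5^1
  c_6 = 11 = 1·5^0 + 2·5^1
  c_7 = 16 = 1·5^0 + 3·5^1
  c_8 = 3 = 3·5^0
Factor λ_0 = (1, 1, 4, 0, 3, 1, 1, 3)
Factor λ_1 = (3, 0, 3, 4, 2, 2, 3, 0)

((1, 1, 4, 0, 3, 1, 1, 3), (3, 0, 3, 4, 2, 2, 3, 0))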